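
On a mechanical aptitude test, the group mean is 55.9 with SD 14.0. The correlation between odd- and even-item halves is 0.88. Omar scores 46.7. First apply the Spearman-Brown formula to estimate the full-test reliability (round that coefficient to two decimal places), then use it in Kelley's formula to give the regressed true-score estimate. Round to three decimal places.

Spearman-Brown: ρ = 2r/(1 + r) = 2(0.88)/(1 + 0.88) = 1.760/1.88 = 0.9362 → 0.94
Weight the observed score by reliability and the mean by (1 − reliability): T̂ = 0.94·46.7 + 0.06·55.9 = 43.898 + 3.354 = 47.2520.

47.252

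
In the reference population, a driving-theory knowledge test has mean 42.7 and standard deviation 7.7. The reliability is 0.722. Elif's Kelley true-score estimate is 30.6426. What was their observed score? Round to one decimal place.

26.0

T̂ = ρX + (1 − ρ)μ  ⇒  X = (T̂ − (1 − ρ)μ) / ρ
X = (30.6426 − 0.278 × 42.7) / 0.722 = (30.6426 − 11.8706) / 0.722 = 18.7720 / 0.722 = 26.000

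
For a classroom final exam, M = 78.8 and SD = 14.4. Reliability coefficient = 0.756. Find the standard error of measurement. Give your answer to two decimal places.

SEM = SD · √(1 − ρ) = 14.4 × √0.244 = 14.4 × 0.4940 = 7.113

7.11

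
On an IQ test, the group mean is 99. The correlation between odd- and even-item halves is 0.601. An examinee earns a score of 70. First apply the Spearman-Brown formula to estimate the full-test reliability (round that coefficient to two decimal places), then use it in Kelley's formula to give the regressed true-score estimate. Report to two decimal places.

77.25

Spearman-Brown: ρ = 2r/(1 + r) = 2(0.601)/(1 + 0.601) = 1.2020/1.601 = 0.7508 → 0.75
T̂ = ρX + (1 − ρ)μ
  = 0.75 × 70 + 0.25 × 99
  = 52.50 + 24.75
  = 77.250
  ≈ 77.25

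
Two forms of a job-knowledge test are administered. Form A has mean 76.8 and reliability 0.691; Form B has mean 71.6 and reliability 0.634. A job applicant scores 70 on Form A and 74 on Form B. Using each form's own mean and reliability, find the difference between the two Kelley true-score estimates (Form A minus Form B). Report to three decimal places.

-1.020

T̂_A = 0.691(70) + 0.309(76.8) = 72.10120
T̂_B = 0.634(74) + 0.366(71.6) = 73.12160
T̂_A − T̂_B = -1.02040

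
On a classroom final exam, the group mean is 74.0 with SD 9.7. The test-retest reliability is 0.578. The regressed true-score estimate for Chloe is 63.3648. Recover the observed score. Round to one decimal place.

T̂ = ρX + (1 − ρ)μ  ⇒  X = (T̂ − (1 − ρ)μ) / ρ
X = (63.3648 − 0.422 × 74.0) / 0.578 = (63.3648 − 31.2280) / 0.578 = 32.1368 / 0.578 = 55.600

55.6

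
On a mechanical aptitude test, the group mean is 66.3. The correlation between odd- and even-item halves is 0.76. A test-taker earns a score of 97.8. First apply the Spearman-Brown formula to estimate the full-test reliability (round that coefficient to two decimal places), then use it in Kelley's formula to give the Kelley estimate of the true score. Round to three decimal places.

Spearman-Brown: ρ = 2r/(1 + r) = 2(0.76)/(1 + 0.76) = 1.520/1.76 = 0.8636 → 0.86
Weight the observed score by reliability and the mean by (1 − reliability): T̂ = 0.86·97.8 + 0.14·66.3 = 84.108 + 9.282 = 93.3900.

93.390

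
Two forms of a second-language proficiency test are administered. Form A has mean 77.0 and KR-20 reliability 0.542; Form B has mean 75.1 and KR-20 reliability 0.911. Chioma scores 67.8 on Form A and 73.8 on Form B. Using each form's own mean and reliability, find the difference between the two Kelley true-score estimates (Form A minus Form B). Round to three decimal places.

-1.902

T̂_A = 0.542(67.8) + 0.458(77.0) = 72.01360
T̂_B = 0.911(73.8) + 0.089(75.1) = 73.91570
T̂_A − T̂_B = -1.90210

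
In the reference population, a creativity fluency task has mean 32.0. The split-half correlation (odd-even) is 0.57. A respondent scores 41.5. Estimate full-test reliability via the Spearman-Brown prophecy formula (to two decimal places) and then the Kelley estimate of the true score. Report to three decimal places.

Spearman-Brown: ρ = 2r/(1 + r) = 2(0.57)/(1 + 0.57) = 1.140/1.57 = 0.7261 → 0.73
Regress the observed score toward the mean by the unreliability: T̂ = 0.73·41.5 + 0.27·32.0 = 30.295 + 8.640 = 38.9350.

38.935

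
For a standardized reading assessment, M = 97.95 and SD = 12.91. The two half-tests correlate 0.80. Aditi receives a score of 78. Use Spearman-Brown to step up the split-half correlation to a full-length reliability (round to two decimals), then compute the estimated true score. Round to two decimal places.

80.19

Spearman-Brown: ρ = 2r/(1 + r) = 2(0.80)/(1 + 0.80) = 1.600/1.80 = 0.8889 → 0.89
T̂ = ρX + (1 − ρ)μ
  = 0.89 × 78 + 0.11 × 97.95
  = 69.42 + 10.7745
  = 80.195
  ≈ 80.19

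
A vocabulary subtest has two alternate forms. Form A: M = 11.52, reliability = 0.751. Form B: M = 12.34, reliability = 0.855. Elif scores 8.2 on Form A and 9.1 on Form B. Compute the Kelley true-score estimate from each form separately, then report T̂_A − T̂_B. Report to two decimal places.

-0.54

T̂_A = 0.751(8.2) + 0.249(11.52) = 9.0267
T̂_B = 0.855(9.1) + 0.145(12.34) = 9.5698
T̂_A − T̂_B = -0.5431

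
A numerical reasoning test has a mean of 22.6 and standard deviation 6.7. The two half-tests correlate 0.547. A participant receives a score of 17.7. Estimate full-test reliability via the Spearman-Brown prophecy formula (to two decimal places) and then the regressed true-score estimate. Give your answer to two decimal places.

19.12

Spearman-Brown: ρ = 2r/(1 + r) = 2(0.547)/(1 + 0.547) = 1.0940/1.547 = 0.7072 → 0.71
Regress the observed score toward the mean by the unreliability: T̂ = 0.71·17.7 + 0.29·22.6 = 12.567 + 6.554 = 19.121.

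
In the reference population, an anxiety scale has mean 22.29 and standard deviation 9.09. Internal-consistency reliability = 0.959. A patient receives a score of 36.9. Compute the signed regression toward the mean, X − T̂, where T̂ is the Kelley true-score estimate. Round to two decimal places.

T̂ = ρX + (1 − ρ)μ
  = 0.959 × 36.9 + 0.041 × 22.29
  = 35.3871 + 0.91389
  = 36.3010
  ≈ 36.301
X − T̂ = 36.9 − 36.301 = 0.599 → 0.60

0.60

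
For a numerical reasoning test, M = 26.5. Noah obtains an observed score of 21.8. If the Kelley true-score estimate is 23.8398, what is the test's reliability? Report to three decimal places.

T̂ = ρX + (1 − ρ)μ  ⇒  T̂ − μ = ρ(X − μ)
ρ = (T̂ − μ)/(X − μ) = (23.8398 − 26.5) / (21.8 − 26.5) = -2.6602 / -4.7 = 0.56600

0.566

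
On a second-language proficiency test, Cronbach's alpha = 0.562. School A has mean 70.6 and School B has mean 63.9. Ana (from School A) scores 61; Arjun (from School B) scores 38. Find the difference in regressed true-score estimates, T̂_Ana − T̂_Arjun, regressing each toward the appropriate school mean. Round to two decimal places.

15.86

T̂_Ana = 0.562(61) + 0.438(70.6) = 65.2048
T̂_Arjun = 0.562(38) + 0.438(63.9) = 49.3442
Difference = 65.2048 − 49.3442 = 15.8606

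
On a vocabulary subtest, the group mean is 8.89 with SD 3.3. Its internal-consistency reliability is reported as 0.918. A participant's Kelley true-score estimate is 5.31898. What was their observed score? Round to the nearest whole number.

5

T̂ = ρX + (1 − ρ)μ  ⇒  X = (T̂ − (1 − ρ)μ) / ρ
X = (5.31898 − 0.082 × 8.89) / 0.918 = (5.31898 − 0.72898) / 0.918 = 4.59000 / 0.918 = 5.00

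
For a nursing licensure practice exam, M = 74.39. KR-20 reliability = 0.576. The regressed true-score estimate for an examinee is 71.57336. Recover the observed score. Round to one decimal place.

69.5

T̂ = ρX + (1 − ρ)μ  ⇒  X = (T̂ − (1 − ρ)μ) / ρ
X = (71.57336 − 0.424 × 74.39) / 0.576 = (71.57336 − 31.54136) / 0.576 = 40.03200 / 0.576 = 69.500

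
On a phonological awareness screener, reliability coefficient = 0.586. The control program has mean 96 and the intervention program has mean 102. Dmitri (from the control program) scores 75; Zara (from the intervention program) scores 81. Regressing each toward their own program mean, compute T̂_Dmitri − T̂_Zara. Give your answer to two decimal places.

-6.00

T̂_Dmitri = 0.586(75) + 0.414(96) = 83.6940
T̂_Zara = 0.586(81) + 0.414(102) = 89.6940
Difference = 83.6940 − 89.6940 = -6.0000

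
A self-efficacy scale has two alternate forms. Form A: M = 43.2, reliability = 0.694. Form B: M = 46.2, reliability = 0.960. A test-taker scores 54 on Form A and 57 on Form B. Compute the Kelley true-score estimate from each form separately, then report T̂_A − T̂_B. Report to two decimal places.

T̂_A = 0.694(54) + 0.306(43.2) = 50.6952
T̂_B = 0.960(57) + 0.040(46.2) = 56.5680
T̂_A − T̂_B = -5.8728

-5.87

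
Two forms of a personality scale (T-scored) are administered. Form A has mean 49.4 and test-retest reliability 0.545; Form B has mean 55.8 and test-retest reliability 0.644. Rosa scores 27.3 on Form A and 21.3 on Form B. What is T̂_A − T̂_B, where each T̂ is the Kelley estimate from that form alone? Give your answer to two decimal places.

T̂_A = 0.545(27.3) + 0.455(49.4) = 37.3555
T̂_B = 0.644(21.3) + 0.356(55.8) = 33.5820
T̂_A − T̂_B = 3.7735

3.77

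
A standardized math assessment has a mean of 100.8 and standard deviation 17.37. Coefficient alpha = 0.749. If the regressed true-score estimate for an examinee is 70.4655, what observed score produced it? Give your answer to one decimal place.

60.3

T̂ = ρX + (1 − ρ)μ  ⇒  X = (T̂ − (1 − ρ)μ) / ρ
X = (70.4655 − 0.251 × 100.8) / 0.749 = (70.4655 − 25.3008) / 0.749 = 45.1647 / 0.749 = 60.300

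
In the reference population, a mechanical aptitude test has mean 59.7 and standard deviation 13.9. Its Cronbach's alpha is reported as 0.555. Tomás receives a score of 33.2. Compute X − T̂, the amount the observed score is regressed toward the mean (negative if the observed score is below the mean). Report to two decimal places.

-11.79

T̂ = 0.555(33.2) + 0.445(59.7) = 18.4260 + 26.5665 = 44.9925 → 44.992
X − T̂ = 33.2 − 44.992 = -11.792 → -11.79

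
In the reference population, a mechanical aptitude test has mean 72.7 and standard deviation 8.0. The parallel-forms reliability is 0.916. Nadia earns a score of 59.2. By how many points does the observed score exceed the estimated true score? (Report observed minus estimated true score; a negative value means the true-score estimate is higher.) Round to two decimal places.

T̂ = 0.916(59.2) + 0.084(72.7) = 54.2272 + 6.1068 = 60.3340 → 60.334
X − T̂ = 59.2 − 60.334 = -1.134 → -1.13

-1.13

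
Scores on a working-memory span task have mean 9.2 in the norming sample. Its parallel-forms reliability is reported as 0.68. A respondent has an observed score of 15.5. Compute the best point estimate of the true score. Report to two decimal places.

Weight the observed score by reliability and the mean by (1 − reliability): T̂ = 0.68·15.5 + 0.32·9.2 = 10.540 + 2.944 = 13.484.

13.48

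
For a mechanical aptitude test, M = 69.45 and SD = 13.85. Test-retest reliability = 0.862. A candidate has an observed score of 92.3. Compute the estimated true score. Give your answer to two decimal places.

89.15

Weight the observed score by reliability and the mean by (1 − reliability): T̂ = 0.862·92.3 + 0.138·69.45 = 79.5626 + 9.58410 = 89.147.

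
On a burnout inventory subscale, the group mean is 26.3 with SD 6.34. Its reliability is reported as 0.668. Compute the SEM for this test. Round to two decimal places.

SEM = SD · √(1 − ρ) = 6.34 × √0.332 = 6.34 × 0.5762 = 3.653

3.65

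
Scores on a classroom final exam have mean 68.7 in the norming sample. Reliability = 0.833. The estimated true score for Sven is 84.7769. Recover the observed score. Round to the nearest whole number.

T̂ = ρX + (1 − ρ)μ  ⇒  X = (T̂ − (1 − ρ)μ) / ρ
X = (84.7769 − 0.167 × 68.7) / 0.833 = (84.7769 − 11.4729) / 0.833 = 73.3040 / 0.833 = 88.00

88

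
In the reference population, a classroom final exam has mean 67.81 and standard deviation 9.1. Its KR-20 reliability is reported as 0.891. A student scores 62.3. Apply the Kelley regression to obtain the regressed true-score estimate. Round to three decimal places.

62.901

T̂ = ρX + (1 − ρ)μ
  = 0.891 × 62.3 + 0.109 × 67.81
  = 55.5093 + 7.39129
  = 62.9006
  ≈ 62.901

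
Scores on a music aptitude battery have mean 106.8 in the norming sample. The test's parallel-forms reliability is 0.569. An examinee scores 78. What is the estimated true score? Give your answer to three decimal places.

90.413

T̂ = ρX + (1 − ρ)μ
  = 0.569 × 78 + 0.431 × 106.8
  = 44.382 + 46.0308
  = 90.4128
  ≈ 90.413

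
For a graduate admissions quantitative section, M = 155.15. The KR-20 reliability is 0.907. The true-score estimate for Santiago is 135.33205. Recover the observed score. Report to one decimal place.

133.3

T̂ = ρX + (1 − ρ)μ  ⇒  X = (T̂ − (1 − ρ)μ) / ρ
X = (135.33205 − 0.093 × 155.15) / 0.907 = (135.33205 − 14.42895) / 0.907 = 120.90310 / 0.907 = 133.300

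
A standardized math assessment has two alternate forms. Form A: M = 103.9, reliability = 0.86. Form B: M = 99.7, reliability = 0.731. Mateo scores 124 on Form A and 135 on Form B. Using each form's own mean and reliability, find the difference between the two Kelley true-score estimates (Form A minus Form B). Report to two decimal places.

-4.32

T̂_A = 0.86(124) + 0.14(103.9) = 121.1860
T̂_B = 0.731(135) + 0.269(99.7) = 125.5043
T̂_A − T̂_B = -4.3183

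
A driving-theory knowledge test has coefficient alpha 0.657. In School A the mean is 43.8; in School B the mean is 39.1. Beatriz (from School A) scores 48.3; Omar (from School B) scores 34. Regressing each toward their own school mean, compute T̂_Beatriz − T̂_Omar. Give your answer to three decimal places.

11.007

T̂_Beatriz = 0.657(48.3) + 0.343(43.8) = 46.75650
T̂_Omar = 0.657(34) + 0.343(39.1) = 35.74930
Difference = 46.75650 − 35.74930 = 11.00720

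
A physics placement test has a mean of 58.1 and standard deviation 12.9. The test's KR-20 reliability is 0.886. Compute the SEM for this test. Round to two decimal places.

4.36

SEM = SD · √(1 − ρ) = 12.9 × √0.114 = 12.9 × 0.3376 = 4.356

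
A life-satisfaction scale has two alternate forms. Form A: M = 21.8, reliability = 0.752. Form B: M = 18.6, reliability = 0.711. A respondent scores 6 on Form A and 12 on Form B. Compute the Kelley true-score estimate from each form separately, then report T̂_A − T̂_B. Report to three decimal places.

T̂_A = 0.752(6) + 0.248(21.8) = 9.91840
T̂_B = 0.711(12) + 0.289(18.6) = 13.90740
T̂_A − T̂_B = -3.98900

-3.989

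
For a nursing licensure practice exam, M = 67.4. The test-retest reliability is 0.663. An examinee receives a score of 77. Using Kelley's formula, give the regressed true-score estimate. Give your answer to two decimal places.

73.76

Regress the observed score toward the mean by the unreliability: T̂ = 0.663·77 + 0.337·67.4 = 51.051 + 22.7138 = 73.765.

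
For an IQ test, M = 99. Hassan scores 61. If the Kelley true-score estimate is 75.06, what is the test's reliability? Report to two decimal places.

T̂ = ρX + (1 − ρ)μ  ⇒  T̂ − μ = ρ(X − μ)
ρ = (T̂ − μ)/(X − μ) = (75.06 − 99) / (61 − 99) = -23.94 / -38.0 = 0.6300

0.63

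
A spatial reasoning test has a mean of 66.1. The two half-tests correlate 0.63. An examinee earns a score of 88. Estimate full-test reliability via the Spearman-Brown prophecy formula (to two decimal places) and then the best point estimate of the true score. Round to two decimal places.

Spearman-Brown: ρ = 2r/(1 + r) = 2(0.63)/(1 + 0.63) = 1.260/1.63 = 0.7730 → 0.77
Kelley's formula gives T̂ = 0.77·88 + 0.23·66.1 = 67.76 + 15.203 = 82.963.

82.96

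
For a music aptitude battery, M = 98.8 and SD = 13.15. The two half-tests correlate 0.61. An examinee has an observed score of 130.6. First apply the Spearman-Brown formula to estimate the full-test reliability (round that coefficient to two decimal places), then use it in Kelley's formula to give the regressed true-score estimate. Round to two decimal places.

122.97

Spearman-Brown: ρ = 2r/(1 + r) = 2(0.61)/(1 + 0.61) = 1.220/1.61 = 0.7578 → 0.76
Weight the observed score by reliability and the mean by (1 − reliability): T̂ = 0.76·130.6 + 0.24·98.8 = 99.256 + 23.712 = 122.968.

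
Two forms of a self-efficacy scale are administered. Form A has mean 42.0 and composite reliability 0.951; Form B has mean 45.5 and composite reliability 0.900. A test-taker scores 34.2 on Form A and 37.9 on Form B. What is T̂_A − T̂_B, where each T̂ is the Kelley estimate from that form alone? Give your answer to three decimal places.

-4.078

T̂_A = 0.951(34.2) + 0.049(42.0) = 34.58220
T̂_B = 0.900(37.9) + 0.100(45.5) = 38.66000
T̂_A − T̂_B = -4.07780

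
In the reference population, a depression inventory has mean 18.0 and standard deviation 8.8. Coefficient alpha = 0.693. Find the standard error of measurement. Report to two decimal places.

4.88

SEM = SD · √(1 − ρ) = 8.8 × √0.307 = 8.8 × 0.5541 = 4.876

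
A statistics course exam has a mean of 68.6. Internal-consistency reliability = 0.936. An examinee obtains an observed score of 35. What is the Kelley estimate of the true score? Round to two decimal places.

T̂ = 0.936(35) + 0.064(68.6) = 32.760 + 4.3904 = 37.150 → 37.15

37.15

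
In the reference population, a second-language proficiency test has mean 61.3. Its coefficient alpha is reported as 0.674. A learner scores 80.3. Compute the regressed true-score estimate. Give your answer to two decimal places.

74.11

Regress the observed score toward the mean by the unreliability: T̂ = 0.674·80.3 + 0.326·61.3 = 54.1222 + 19.9838 = 74.106.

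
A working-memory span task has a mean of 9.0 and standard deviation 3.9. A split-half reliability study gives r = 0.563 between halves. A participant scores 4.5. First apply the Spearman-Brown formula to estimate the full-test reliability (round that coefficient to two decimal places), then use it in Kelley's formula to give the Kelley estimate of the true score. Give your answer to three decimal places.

Spearman-Brown: ρ = 2r/(1 + r) = 2(0.563)/(1 + 0.563) = 1.1260/1.563 = 0.7204 → 0.72
T̂ = ρX + (1 − ρ)μ
  = 0.72 × 4.5 + 0.28 × 9.0
  = 3.240 + 2.520
  = 5.7600
  ≈ 5.760

5.760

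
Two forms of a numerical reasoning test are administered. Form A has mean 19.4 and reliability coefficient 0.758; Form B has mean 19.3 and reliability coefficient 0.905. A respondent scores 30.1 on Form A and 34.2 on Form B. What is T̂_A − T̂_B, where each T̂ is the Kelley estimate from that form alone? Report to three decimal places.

-5.274

T̂_A = 0.758(30.1) + 0.242(19.4) = 27.51060
T̂_B = 0.905(34.2) + 0.095(19.3) = 32.78450
T̂_A − T̂_B = -5.27390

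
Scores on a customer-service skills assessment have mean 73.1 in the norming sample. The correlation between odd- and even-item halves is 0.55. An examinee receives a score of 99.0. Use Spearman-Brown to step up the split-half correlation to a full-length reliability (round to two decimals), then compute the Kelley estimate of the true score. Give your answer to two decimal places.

Spearman-Brown: ρ = 2r/(1 + r) = 2(0.55)/(1 + 0.55) = 1.100/1.55 = 0.7097 → 0.71
Regress the observed score toward the mean by the unreliability: T̂ = 0.71·99.0 + 0.29·73.1 = 70.290 + 21.199 = 91.489.

91.49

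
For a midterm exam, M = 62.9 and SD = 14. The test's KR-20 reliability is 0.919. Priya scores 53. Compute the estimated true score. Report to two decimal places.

T̂ = 0.919(53) + 0.081(62.9) = 48.707 + 5.0949 = 53.802 → 53.80

53.80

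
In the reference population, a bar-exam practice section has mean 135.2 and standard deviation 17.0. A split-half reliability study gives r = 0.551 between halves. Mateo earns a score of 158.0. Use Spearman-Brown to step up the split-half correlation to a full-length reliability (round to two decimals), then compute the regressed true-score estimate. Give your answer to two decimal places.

Spearman-Brown: ρ = 2r/(1 + r) = 2(0.551)/(1 + 0.551) = 1.1020/1.551 = 0.7105 → 0.71
T̂ = ρX + (1 − ρ)μ
  = 0.71 × 158.0 + 0.29 × 135.2
  = 112.180 + 39.208
  = 151.388
  ≈ 151.39

151.39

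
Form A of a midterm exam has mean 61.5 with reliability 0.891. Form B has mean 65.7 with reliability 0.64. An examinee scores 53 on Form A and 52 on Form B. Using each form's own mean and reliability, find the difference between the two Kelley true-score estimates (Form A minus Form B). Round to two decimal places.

-3.01

T̂_A = 0.891(53) + 0.109(61.5) = 53.9265
T̂_B = 0.64(52) + 0.36(65.7) = 56.9320
T̂_A − T̂_B = -3.0055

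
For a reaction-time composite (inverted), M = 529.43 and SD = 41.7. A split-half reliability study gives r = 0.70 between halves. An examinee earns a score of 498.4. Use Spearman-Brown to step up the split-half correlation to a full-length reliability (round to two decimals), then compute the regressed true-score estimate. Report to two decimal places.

Spearman-Brown: ρ = 2r/(1 + r) = 2(0.70)/(1 + 0.70) = 1.400/1.70 = 0.8235 → 0.82
T̂ = ρX + (1 − ρ)μ
  = 0.82 × 498.4 + 0.18 × 529.43
  = 408.688 + 95.2974
  = 503.985
  ≈ 503.99

503.99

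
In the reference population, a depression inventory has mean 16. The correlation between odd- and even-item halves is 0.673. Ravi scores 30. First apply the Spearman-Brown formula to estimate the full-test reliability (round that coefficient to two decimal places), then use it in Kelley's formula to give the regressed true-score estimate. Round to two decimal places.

Spearman-Brown: ρ = 2r/(1 + r) = 2(0.673)/(1 + 0.673) = 1.3460/1.673 = 0.8045 → 0.80
T̂ = 0.80(30) + 0.20(16) = 24.00 + 3.20 = 27.200 → 27.20

27.20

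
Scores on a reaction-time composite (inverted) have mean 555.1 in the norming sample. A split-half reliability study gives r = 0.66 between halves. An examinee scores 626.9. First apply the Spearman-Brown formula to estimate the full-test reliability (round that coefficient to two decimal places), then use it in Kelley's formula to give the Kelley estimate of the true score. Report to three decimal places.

Spearman-Brown: ρ = 2r/(1 + r) = 2(0.66)/(1 + 0.66) = 1.320/1.66 = 0.7952 → 0.80
T̂ = 0.80(626.9) + 0.20(555.1) = 501.520 + 111.020 = 612.5400 → 612.540

612.540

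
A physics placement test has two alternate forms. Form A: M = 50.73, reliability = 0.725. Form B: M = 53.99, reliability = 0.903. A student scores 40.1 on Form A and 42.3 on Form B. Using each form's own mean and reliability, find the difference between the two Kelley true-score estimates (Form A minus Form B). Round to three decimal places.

T̂_A = 0.725(40.1) + 0.275(50.73) = 43.02325
T̂_B = 0.903(42.3) + 0.097(53.99) = 43.43393
T̂_A − T̂_B = -0.41068

-0.411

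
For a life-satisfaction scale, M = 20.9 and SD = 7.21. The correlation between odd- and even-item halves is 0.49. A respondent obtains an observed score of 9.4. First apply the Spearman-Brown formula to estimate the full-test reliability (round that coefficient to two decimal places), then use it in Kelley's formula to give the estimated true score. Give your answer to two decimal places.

13.31

Spearman-Brown: ρ = 2r/(1 + r) = 2(0.49)/(1 + 0.49) = 0.980/1.49 = 0.6577 → 0.66
T̂ = 0.66(9.4) + 0.34(20.9) = 6.204 + 7.106 = 13.310 → 13.31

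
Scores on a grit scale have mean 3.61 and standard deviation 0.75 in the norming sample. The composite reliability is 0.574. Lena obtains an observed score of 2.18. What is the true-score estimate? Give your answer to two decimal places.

T̂ = 0.574(2.18) + 0.426(3.61) = 1.25132 + 1.53786 = 2.789 → 2.79

2.79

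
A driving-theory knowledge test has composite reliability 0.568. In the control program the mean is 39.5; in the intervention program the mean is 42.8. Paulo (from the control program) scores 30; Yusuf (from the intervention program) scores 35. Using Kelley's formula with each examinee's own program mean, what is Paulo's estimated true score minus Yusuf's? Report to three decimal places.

T̂_Paulo = 0.568(30) + 0.432(39.5) = 34.10400
T̂_Yusuf = 0.568(35) + 0.432(42.8) = 38.36960
Difference = 34.10400 − 38.36960 = -4.26560

-4.266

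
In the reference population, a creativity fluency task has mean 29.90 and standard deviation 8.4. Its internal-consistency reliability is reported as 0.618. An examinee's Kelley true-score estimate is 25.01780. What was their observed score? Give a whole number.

22

T̂ = ρX + (1 − ρ)μ  ⇒  X = (T̂ − (1 − ρ)μ) / ρ
X = (25.01780 − 0.382 × 29.90) / 0.618 = (25.01780 − 11.42180) / 0.618 = 13.59600 / 0.618 = 22.00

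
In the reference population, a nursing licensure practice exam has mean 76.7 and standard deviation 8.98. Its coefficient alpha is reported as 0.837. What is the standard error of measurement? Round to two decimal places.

3.63

SEM = SD · √(1 − ρ) = 8.98 × √0.163 = 8.98 × 0.4037 = 3.626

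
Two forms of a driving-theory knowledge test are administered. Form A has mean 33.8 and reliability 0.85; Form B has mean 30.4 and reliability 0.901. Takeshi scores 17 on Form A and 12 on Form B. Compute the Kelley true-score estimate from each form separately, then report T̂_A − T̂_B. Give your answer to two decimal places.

T̂_A = 0.85(17) + 0.15(33.8) = 19.5200
T̂_B = 0.901(12) + 0.099(30.4) = 13.8216
T̂_A − T̂_B = 5.6984

5.70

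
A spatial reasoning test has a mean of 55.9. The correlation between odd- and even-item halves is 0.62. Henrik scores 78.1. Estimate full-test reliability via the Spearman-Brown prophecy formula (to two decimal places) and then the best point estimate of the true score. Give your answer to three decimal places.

72.994

Spearman-Brown: ρ = 2r/(1 + r) = 2(0.62)/(1 + 0.62) = 1.240/1.62 = 0.7654 → 0.77
T̂ = ρX + (1 − ρ)μ
  = 0.77 × 78.1 + 0.23 × 55.9
  = 60.137 + 12.857
  = 72.9940
  ≈ 72.994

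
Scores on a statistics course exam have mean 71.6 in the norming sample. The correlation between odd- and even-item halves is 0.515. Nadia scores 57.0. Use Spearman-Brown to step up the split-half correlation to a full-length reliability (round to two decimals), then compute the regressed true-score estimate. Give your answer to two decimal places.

Spearman-Brown: ρ = 2r/(1 + r) = 2(0.515)/(1 + 0.515) = 1.0300/1.515 = 0.6799 → 0.68
Weight the observed score by reliability and the mean by (1 − reliability): T̂ = 0.68·57.0 + 0.32·71.6 = 38.760 + 22.912 = 61.672.

61.67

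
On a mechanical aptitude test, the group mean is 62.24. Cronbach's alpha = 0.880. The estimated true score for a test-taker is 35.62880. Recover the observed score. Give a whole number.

T̂ = ρX + (1 − ρ)μ  ⇒  X = (T̂ − (1 − ρ)μ) / ρ
X = (35.62880 − 0.120 × 62.24) / 0.880 = (35.62880 − 7.46880) / 0.880 = 28.16000 / 0.880 = 32.00

32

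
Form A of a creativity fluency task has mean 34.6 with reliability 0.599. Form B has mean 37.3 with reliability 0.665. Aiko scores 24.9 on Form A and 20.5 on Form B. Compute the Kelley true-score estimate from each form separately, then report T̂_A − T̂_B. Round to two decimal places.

2.66

T̂_A = 0.599(24.9) + 0.401(34.6) = 28.7897
T̂_B = 0.665(20.5) + 0.335(37.3) = 26.1280
T̂_A − T̂_B = 2.6617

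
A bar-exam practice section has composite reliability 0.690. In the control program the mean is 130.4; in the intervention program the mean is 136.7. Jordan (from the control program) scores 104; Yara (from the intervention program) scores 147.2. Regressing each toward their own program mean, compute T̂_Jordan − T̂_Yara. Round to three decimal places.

-31.761

T̂_Jordan = 0.690(104) + 0.310(130.4) = 112.18400
T̂_Yara = 0.690(147.2) + 0.310(136.7) = 143.94500
Difference = 112.18400 − 143.94500 = -31.76100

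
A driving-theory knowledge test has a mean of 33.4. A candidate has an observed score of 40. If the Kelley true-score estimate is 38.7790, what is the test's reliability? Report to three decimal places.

T̂ = ρX + (1 − ρ)μ  ⇒  T̂ − μ = ρ(X − μ)
ρ = (T̂ − μ)/(X − μ) = (38.7790 − 33.4) / (40 − 33.4) = 5.3790 / 6.6 = 0.81500

0.815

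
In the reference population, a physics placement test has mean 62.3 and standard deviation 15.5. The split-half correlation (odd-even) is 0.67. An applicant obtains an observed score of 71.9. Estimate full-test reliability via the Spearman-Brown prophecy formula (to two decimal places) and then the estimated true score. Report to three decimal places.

Spearman-Brown: ρ = 2r/(1 + r) = 2(0.67)/(1 + 0.67) = 1.340/1.67 = 0.8024 → 0.80
T̂ = 0.80(71.9) + 0.20(62.3) = 57.520 + 12.460 = 69.9800 → 69.980

69.980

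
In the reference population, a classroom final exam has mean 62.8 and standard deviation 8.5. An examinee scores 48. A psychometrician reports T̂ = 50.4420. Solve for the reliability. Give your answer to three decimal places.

0.835

T̂ = ρX + (1 − ρ)μ  ⇒  T̂ − μ = ρ(X − μ)
ρ = (T̂ − μ)/(X − μ) = (50.4420 − 62.8) / (48 − 62.8) = -12.3580 / -14.8 = 0.83500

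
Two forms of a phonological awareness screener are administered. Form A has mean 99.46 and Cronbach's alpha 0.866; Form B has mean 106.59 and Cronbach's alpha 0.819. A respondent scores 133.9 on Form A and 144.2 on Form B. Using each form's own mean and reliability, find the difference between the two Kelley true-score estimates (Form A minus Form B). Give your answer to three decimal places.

-8.108

T̂_A = 0.866(133.9) + 0.134(99.46) = 129.28504
T̂_B = 0.819(144.2) + 0.181(106.59) = 137.39259
T̂_A − T̂_B = -8.10755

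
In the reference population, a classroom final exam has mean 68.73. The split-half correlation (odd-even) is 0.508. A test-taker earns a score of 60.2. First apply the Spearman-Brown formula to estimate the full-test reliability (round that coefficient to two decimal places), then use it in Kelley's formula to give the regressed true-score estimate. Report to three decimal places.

Spearman-Brown: ρ = 2r/(1 + r) = 2(0.508)/(1 + 0.508) = 1.0160/1.508 = 0.6737 → 0.67
T̂ = 0.67(60.2) + 0.33(68.73) = 40.334 + 22.6809 = 63.0149 → 63.015

63.015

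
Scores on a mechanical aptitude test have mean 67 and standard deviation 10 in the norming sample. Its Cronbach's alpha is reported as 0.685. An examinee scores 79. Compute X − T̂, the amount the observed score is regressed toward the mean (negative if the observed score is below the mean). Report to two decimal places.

Weight the observed score by reliability and the mean by (1 − reliability): T̂ = 0.685·79 + 0.315·67 = 54.115 + 21.105 = 75.2200.
X − T̂ = 79 − 75.220 = 3.780 → 3.78

3.78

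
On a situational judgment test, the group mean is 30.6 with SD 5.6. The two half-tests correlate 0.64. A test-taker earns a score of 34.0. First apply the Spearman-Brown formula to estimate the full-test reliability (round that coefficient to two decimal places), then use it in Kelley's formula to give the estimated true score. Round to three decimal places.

33.252

Spearman-Brown: ρ = 2r/(1 + r) = 2(0.64)/(1 + 0.64) = 1.280/1.64 = 0.7805 → 0.78
T̂ = ρX + (1 − ρ)μ
  = 0.78 × 34.0 + 0.22 × 30.6
  = 26.520 + 6.732
  = 33.2520
  ≈ 33.252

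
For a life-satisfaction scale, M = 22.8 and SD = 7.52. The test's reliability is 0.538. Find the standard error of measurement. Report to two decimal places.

SEM = SD · √(1 − ρ) = 7.52 × √0.462 = 7.52 × 0.6797 = 5.111

5.11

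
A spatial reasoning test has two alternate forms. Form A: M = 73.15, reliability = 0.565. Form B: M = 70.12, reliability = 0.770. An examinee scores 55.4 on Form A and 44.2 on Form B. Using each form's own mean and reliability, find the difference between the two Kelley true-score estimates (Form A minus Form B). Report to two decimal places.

T̂_A = 0.565(55.4) + 0.435(73.15) = 63.1213
T̂_B = 0.770(44.2) + 0.230(70.12) = 50.1616
T̂_A − T̂_B = 12.9596

12.96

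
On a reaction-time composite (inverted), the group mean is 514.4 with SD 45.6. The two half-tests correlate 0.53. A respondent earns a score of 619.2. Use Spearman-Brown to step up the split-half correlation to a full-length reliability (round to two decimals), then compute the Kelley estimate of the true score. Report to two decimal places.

Spearman-Brown: ρ = 2r/(1 + r) = 2(0.53)/(1 + 0.53) = 1.060/1.53 = 0.6928 → 0.69
T̂ = ρX + (1 − ρ)μ
  = 0.69 × 619.2 + 0.31 × 514.4
  = 427.248 + 159.464
  = 586.712
  ≈ 586.71

586.71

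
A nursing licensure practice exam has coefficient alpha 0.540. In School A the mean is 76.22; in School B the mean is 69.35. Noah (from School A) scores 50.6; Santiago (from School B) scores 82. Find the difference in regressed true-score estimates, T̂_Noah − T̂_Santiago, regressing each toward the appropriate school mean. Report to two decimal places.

T̂_Noah = 0.540(50.6) + 0.460(76.22) = 62.3852
T̂_Santiago = 0.540(82) + 0.460(69.35) = 76.1810
Difference = 62.3852 − 76.1810 = -13.7958

-13.80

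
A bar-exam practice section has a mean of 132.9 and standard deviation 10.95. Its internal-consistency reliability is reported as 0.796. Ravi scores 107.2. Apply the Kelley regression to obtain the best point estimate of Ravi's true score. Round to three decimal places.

T̂ = 0.796(107.2) + 0.204(132.9) = 85.3312 + 27.1116 = 112.4428 → 112.443

112.443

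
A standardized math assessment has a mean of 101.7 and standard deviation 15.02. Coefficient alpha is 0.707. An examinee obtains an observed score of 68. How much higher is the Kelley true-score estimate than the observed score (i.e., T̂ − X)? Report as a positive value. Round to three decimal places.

Weight the observed score by reliability and the mean by (1 − reliability): T̂ = 0.707·68 + 0.293·101.7 = 48.076 + 29.7981 = 77.87410.
T̂ − X = 77.8741 − 68 = 9.8741 → 9.874

9.874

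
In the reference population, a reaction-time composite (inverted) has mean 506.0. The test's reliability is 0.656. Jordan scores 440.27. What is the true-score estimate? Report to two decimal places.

T̂ = ρX + (1 − ρ)μ
  = 0.656 × 440.27 + 0.344 × 506.0
  = 288.81712 + 174.0640
  = 462.881
  ≈ 462.88

462.88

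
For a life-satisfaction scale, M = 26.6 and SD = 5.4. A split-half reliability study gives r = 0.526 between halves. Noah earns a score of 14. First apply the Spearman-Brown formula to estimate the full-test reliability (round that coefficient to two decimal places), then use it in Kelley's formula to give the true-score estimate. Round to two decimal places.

Spearman-Brown: ρ = 2r/(1 + r) = 2(0.526)/(1 + 0.526) = 1.0520/1.526 = 0.6894 → 0.69
T̂ = 0.69(14) + 0.31(26.6) = 9.66 + 8.246 = 17.906 → 17.91

17.91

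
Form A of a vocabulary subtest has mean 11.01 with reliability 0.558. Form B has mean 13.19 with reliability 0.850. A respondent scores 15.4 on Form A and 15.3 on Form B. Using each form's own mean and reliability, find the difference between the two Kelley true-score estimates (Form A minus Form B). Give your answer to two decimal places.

T̂_A = 0.558(15.4) + 0.442(11.01) = 13.4596
T̂_B = 0.850(15.3) + 0.150(13.19) = 14.9835
T̂_A − T̂_B = -1.5239

-1.52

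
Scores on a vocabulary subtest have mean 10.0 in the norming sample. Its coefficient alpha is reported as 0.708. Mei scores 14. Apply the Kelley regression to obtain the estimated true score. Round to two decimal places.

Weight the observed score by reliability and the mean by (1 − reliability): T̂ = 0.708·14 + 0.292·10.0 = 9.912 + 2.9200 = 12.832.

12.83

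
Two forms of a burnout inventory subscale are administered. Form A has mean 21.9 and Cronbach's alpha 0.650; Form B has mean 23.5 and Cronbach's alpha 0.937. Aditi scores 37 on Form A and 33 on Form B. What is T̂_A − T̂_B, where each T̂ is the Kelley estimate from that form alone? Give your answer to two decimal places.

T̂_A = 0.650(37) + 0.350(21.9) = 31.7150
T̂_B = 0.937(33) + 0.063(23.5) = 32.4015
T̂_A − T̂_B = -0.6865

-0.69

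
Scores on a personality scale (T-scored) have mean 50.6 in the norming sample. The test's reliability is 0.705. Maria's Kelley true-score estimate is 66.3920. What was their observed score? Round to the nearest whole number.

T̂ = ρX + (1 − ρ)μ  ⇒  X = (T̂ − (1 − ρ)μ) / ρ
X = (66.3920 − 0.295 × 50.6) / 0.705 = (66.3920 − 14.9270) / 0.705 = 51.4650 / 0.705 = 73.00

73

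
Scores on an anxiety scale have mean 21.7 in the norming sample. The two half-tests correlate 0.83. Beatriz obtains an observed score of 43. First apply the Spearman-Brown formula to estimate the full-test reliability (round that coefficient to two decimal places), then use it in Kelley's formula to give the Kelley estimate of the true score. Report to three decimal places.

Spearman-Brown: ρ = 2r/(1 + r) = 2(0.83)/(1 + 0.83) = 1.660/1.83 = 0.9071 → 0.91
T̂ = ρX + (1 − ρ)μ
  = 0.91 × 43 + 0.09 × 21.7
  = 39.13 + 1.953
  = 41.0830
  ≈ 41.083

41.083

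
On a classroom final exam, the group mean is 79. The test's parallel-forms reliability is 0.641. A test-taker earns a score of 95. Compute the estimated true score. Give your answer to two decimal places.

T̂ = ρX + (1 − ρ)μ
  = 0.641 × 95 + 0.359 × 79
  = 60.895 + 28.361
  = 89.256
  ≈ 89.26

89.26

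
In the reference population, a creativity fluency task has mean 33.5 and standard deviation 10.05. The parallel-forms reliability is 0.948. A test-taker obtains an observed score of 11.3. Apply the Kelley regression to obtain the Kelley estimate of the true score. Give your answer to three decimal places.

12.454

Kelley's formula gives T̂ = 0.948·11.3 + 0.052·33.5 = 10.7124 + 1.7420 = 12.4544.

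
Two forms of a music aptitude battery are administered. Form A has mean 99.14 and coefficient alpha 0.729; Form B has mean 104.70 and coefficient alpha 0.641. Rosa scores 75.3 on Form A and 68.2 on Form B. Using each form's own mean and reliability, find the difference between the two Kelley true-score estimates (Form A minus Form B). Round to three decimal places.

T̂_A = 0.729(75.3) + 0.271(99.14) = 81.76064
T̂_B = 0.641(68.2) + 0.359(104.70) = 81.30350
T̂_A − T̂_B = 0.45714

0.457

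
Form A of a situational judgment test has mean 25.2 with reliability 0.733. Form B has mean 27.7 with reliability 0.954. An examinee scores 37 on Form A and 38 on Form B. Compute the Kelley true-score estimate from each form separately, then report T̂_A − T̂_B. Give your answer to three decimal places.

T̂_A = 0.733(37) + 0.267(25.2) = 33.84940
T̂_B = 0.954(38) + 0.046(27.7) = 37.52620
T̂_A − T̂_B = -3.67680

-3.677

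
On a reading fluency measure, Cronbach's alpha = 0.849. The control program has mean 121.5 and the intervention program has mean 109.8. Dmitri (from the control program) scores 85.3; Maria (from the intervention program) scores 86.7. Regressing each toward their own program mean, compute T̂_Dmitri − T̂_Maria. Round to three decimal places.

T̂_Dmitri = 0.849(85.3) + 0.151(121.5) = 90.76620
T̂_Maria = 0.849(86.7) + 0.151(109.8) = 90.18810
Difference = 90.76620 − 90.18810 = 0.57810

0.578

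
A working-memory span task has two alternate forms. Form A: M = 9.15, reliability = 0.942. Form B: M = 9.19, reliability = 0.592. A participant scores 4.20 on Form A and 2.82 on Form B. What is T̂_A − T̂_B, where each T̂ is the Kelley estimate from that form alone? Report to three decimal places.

-0.932

T̂_A = 0.942(4.20) + 0.058(9.15) = 4.48710
T̂_B = 0.592(2.82) + 0.408(9.19) = 5.41896
T̂_A − T̂_B = -0.93186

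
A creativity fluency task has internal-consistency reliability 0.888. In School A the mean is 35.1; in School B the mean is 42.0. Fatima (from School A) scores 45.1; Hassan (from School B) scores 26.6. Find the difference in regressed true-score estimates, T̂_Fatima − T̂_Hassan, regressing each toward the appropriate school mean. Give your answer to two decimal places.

T̂_Fatima = 0.888(45.1) + 0.112(35.1) = 43.9800
T̂_Hassan = 0.888(26.6) + 0.112(42.0) = 28.3248
Difference = 43.9800 − 28.3248 = 15.6552

15.66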